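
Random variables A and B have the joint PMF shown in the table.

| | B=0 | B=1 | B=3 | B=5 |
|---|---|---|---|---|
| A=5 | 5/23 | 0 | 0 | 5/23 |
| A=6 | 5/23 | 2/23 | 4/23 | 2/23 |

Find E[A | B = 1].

6

P(B = 1) = 2/23.
Σ A·P over the event = 6·(2/23) = 12/23.
E[A | B = 1] = (12/23) / (2/23) = 6.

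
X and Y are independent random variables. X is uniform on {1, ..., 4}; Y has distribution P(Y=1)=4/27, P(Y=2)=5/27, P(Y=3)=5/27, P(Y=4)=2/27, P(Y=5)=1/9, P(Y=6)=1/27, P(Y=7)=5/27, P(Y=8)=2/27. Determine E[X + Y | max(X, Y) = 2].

P(max(X, Y) = 2) = 7/54.
Summing (X+Y)·P(x,y) over outcomes with max(X, Y) = 2 gives 47/108.
E[X + Y | max(X, Y) = 2] = (47/108) / (7/54) = 47/14.

47/14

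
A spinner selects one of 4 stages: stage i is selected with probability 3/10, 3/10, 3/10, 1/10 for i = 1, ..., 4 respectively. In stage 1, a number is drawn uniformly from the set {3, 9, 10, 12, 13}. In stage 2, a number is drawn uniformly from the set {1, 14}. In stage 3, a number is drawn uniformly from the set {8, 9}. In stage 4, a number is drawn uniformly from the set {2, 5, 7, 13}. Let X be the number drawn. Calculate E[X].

E[X | stage 1] = (3+9+10+12+13)/5 = 47/5.
E[X | stage 2] = (1+14)/2 = 15/2.
E[X | stage 3] = (8+9)/2 = 17/2.
E[X | stage 4] = (2+5+7+13)/4 = 27/4.
By the law of total expectation,
E[X] = (3/10)·(47/5) + (3/10)·(15/2) + (3/10)·(17/2) + (1/10)·(27/4) = 1659/200.

1659/200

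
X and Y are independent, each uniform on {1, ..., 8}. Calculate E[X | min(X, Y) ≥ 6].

P(min(X, Y) ≥ 6) = 9/64.
Summing X·P(x,y) over outcomes with min(X, Y) ≥ 6 gives 63/64.
E[X | min(X, Y) ≥ 6] = (63/64) / (9/64) = 7.

7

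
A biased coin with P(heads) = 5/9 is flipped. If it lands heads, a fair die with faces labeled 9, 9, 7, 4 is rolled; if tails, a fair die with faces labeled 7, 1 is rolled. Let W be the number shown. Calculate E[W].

209/36

E[W | heads] = (9+9+7+4)/4 = 29/4.
E[W | tails] = (7+1)/2 = 4.
By the law of total expectation,
E[W] = (5/9)·(29/4) + (4/9)·(4) = 209/36.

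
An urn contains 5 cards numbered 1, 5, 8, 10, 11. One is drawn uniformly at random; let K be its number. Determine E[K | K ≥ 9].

21/2

P(K ≥ 9) = 2/5.
Σ over the event: 10·1/5 + 11·1/5 = 21/5.
E[K | K ≥ 9] = (21/5) / (2/5) = 21/2.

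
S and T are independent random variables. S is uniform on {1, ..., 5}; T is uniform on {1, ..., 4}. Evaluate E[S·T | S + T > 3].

145/17

P(S + T > 3) = 17/20.
Summing ST·P(x,y) over outcomes with S + T > 3 gives 29/4.
E[S·T | S + T > 3] = (29/4) / (17/20) = 145/17.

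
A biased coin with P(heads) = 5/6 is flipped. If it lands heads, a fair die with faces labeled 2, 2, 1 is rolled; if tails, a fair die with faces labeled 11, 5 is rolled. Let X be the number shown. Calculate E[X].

E[X | heads] = (2+2+1)/3 = 5/3.
E[X | tails] = (11+5)/2 = 8.
By the law of total expectation,
E[X] = (5/6)·(5/3) + (1/6)·(8) = 49/18.

49/18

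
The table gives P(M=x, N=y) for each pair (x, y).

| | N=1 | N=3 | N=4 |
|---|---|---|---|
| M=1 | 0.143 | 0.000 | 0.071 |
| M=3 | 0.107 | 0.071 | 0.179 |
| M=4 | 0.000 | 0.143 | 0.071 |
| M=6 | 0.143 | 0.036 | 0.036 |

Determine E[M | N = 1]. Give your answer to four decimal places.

3.3639

P(N = 1) = 0.393.
Σ M·P over the event = 1·(0.143) + 3·(0.107) + 6·(0.143) = 1.322.
E[M | N = 1] = (1.322) / (0.393) = 3.3639.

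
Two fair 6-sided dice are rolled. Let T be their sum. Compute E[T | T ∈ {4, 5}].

P(T ∈ {4, 5}) = 7/36.
Σ over the event: 4·1/12 + 5·1/9 = 8/9.
E[T | T ∈ {4, 5}] = (8/9) / (7/36) = 32/7.

32/7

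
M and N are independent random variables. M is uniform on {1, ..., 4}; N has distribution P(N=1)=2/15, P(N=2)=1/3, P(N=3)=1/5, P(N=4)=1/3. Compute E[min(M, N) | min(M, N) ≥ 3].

P(min(M, N) ≥ 3) = 4/15.
Summing min(M,N)·P(x,y) over outcomes with min(M, N) ≥ 3 gives 53/60.
E[min(M, N) | min(M, N) ≥ 3] = (53/60) / (4/15) = 53/16.

53/16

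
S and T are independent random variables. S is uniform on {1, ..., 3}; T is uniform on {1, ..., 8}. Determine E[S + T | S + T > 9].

Outcomes with S + T > 9: (2,8), (3,7), (3,8), each with probability 1/24.
E[S + T | S + T > 9] = (10 + 10 + 11) / 3 = 31/3.

31/3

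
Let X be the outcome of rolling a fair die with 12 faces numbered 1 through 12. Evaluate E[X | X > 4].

17/2

Given X > 4, X is equally likely to be any of {5, 6, 7, 8, 9, 10, 11, 12}.
E[X | X > 4] = (5 + 6 + 7 + 8 + 9 + 10 + 11 + 12) / 8 = 17/2.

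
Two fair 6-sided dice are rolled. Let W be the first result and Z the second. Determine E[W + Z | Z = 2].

Outcomes with Z = 2: (1,2), (2,2), (3,2), (4,2), (5,2), (6,2), each with probability 1/36.
E[W + Z | Z = 2] = (3 + 4 + 5 + 6 + 7 + 8) / 6 = 11/2.

11/2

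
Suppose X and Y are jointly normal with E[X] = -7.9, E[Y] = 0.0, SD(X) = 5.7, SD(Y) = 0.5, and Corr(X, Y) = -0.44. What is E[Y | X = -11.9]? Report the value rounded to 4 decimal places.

E[Y | X=x] = μ_Y + ρ(σ_Y/σ_X)(x − μ_X) for jointly normal variables.
E[Y | X=-11.9] = 0.0 + (-0.44)·(0.5/5.7)·(-11.9 − (-7.9)) = 0.0 + (-0.038596)·(-4) = 0.1544.

0.1544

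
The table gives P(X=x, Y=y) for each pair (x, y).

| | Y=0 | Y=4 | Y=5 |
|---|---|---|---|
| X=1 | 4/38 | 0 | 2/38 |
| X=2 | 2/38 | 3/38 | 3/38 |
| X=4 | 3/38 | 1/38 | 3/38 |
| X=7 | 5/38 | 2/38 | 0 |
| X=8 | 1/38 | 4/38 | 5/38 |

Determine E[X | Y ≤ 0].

21/5

P(Y ≤ 0) = 15/38.
Σ X·P over the event = 1·(4/38) + 2·(2/38) + 4·(3/38) + 7·(5/38) + 8·(1/38) = 63/38.
E[X | Y ≤ 0] = (63/38) / (15/38) = 21/5.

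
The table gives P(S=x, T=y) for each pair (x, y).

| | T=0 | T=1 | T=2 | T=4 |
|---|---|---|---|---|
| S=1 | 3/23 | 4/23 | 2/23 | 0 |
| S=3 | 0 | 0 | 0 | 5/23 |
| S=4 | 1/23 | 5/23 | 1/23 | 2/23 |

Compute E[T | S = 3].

P(S = 3) = 5/23.
Σ T·P over the event = 4·(5/23) = 20/23.
E[T | S = 3] = (20/23) / (5/23) = 4.

4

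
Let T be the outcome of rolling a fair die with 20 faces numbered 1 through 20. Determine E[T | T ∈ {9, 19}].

P(T ∈ {9, 19}) = 1/10.
Σ over the event: 9·1/20 + 19·1/20 = 7/5.
E[T | T ∈ {9, 19}] = (7/5) / (1/10) = 14.

14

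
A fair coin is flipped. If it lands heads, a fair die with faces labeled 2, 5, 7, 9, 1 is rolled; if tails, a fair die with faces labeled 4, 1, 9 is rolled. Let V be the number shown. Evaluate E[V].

E[V | heads] = (2+5+7+9+1)/5 = 24/5.
E[V | tails] = (4+1+9)/3 = 14/3.
By the law of total expectation,
E[V] = (1/2)·(24/5) + (1/2)·(14/3) = 71/15.

71/15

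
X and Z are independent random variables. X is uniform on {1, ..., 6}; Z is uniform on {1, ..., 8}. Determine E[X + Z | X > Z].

7

P(X > Z) = 5/16.
Summing (X+Z)·P(x,y) over outcomes with X > Z gives 35/16.
E[X + Z | X > Z] = (35/16) / (5/16) = 7.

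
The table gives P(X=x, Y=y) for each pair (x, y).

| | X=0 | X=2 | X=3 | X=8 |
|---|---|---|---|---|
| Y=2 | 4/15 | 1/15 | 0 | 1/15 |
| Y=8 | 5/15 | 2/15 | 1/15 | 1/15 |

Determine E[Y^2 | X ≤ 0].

112/3

P(X ≤ 0) = 3/5.
Summing Y^2·P(X=x,Y=y) over the conditioning event gives 112/5.
E[Y^2 | X ≤ 0] = (112/5) / (3/5) = 112/3.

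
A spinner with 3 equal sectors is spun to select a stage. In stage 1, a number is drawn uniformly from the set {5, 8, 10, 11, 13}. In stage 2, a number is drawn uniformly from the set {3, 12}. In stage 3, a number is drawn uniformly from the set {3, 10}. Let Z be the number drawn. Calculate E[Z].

E[Z | stage 1] = (5+8+10+11+13)/5 = 47/5.
E[Z | stage 2] = (3+12)/2 = 15/2.
E[Z | stage 3] = (3+10)/2 = 13/2.
By the law of total expectation,
E[Z] = (1/3)·(47/5) + (1/3)·(15/2) + (1/3)·(13/2) = 39/5.

39/5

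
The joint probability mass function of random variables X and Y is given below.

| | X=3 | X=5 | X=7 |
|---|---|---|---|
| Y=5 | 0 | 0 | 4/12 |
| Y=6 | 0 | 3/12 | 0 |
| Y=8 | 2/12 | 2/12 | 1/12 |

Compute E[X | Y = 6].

P(Y = 6) = 1/4.
Σ X·P over the event = 5·(3/12) = 5/4.
E[X | Y = 6] = (5/4) / (1/4) = 5.

5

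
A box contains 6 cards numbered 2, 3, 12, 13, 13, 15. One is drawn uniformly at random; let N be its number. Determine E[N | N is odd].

11

P(N is odd) = 2/3.
Σ over the event: 3·1/6 + 13·1/3 + 15·1/6 = 22/3.
E[N | N is odd] = (22/3) / (2/3) = 11.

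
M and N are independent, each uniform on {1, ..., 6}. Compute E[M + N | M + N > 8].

Outcomes with M + N > 8: (3,6), (4,5), (4,6), (5,4), (5,5), (5,6), (6,3), (6,4), (6,5), (6,6), each with probability 1/36.
E[M + N | M + N > 8] = (9 + 9 + 10 + 9 + 10 + 11 + 9 + 10 + 11 + 12) / 10 = 10.

10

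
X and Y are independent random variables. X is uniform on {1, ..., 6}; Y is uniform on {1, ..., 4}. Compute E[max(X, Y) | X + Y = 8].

Outcomes with X + Y = 8: (4,4), (5,3), (6,2), each with probability 1/24.
E[max(X, Y) | X + Y = 8] = (4 + 5 + 6) / 3 = 5.

5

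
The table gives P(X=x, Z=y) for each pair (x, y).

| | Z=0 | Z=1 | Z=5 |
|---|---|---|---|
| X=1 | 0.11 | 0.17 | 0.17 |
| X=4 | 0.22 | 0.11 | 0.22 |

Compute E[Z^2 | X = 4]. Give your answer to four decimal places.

10.2000

P(X = 4) = 0.55.
Σ Z^2·P over the event = 0·(0.22) + 1·(0.11) + 25·(0.22) = 5.61.
E[Z^2 | X = 4] = (5.61) / (0.55) = 10.2000.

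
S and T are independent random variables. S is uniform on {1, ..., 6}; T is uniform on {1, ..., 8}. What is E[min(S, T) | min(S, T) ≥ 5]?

43/8

P(min(S, T) ≥ 5) = 1/6.
Summing min(S,T)·P(x,y) over outcomes with min(S, T) ≥ 5 gives 43/48.
E[min(S, T) | min(S, T) ≥ 5] = (43/48) / (1/6) = 43/8.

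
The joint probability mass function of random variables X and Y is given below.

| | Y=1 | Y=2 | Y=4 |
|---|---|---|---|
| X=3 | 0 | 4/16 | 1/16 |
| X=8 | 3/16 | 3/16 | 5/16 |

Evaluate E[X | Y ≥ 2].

79/13

P(Y ≥ 2) = 13/16.
Σ X·P over the event = 3·(4/16) + 3·(1/16) + 8·(3/16) + 8·(5/16) = 79/16.
E[X | Y ≥ 2] = (79/16) / (13/16) = 79/13.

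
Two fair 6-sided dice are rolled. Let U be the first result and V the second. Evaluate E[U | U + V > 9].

16/3

P(U + V > 9) = 1/6.
Summing U·P(x,y) over outcomes with U + V > 9 gives 8/9.
E[U | U + V > 9] = (8/9) / (1/6) = 16/3.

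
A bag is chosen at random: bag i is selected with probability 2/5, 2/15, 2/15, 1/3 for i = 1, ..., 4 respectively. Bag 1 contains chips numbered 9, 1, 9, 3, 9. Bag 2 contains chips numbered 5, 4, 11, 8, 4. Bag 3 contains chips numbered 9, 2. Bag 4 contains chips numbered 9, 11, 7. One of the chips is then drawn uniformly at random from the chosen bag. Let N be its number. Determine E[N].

106/15

E[N | bag 1] = (9+1+9+3+9)/5 = 31/5.
E[N | bag 2] = (5+4+11+8+4)/5 = 32/5.
E[N | bag 3] = (9+2)/2 = 11/2.
E[N | bag 4] = (9+11+7)/3 = 9.
E[N] = (2/5)·(31/5) + (2/15)·(32/5) + (2/15)·(11/2) + (1/3)·(9) = 106/15.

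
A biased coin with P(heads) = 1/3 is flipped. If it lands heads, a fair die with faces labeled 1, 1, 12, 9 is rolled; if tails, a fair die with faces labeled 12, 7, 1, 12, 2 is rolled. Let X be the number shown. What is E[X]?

E[X | heads] = (1+1+12+9)/4 = 23/4.
E[X | tails] = (12+7+1+12+2)/5 = 34/5.
E[X] = (1/3)·(23/4) + (2/3)·(34/5) = 129/20.

129/20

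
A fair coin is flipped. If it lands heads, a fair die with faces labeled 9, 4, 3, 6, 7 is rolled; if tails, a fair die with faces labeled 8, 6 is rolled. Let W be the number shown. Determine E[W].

32/5

E[W | heads] = (9+4+3+6+7)/5 = 29/5.
E[W | tails] = (8+6)/2 = 7.
E[W] = (1/2)·(29/5) + (1/2)·(7) = 32/5.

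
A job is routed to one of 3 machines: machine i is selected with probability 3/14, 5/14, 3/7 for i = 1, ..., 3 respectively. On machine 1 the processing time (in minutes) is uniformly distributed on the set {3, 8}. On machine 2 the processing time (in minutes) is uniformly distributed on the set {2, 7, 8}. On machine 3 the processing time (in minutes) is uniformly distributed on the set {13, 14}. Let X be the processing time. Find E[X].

755/84

E[X | machine 1] = (3+8)/2 = 11/2.
E[X | machine 2] = (2+7+8)/3 = 17/3.
E[X | machine 3] = (13+14)/2 = 27/2.
By the law of total expectation,
E[X] = (3/14)·(11/2) + (5/14)·(17/3) + (3/7)·(27/2) = 755/84.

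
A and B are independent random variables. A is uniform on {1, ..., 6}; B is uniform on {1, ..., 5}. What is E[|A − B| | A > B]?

P(A > B) = 1/2.
Summing |A−B|·P(x,y) over outcomes with A > B gives 7/6.
E[|A − B| | A > B] = (7/6) / (1/2) = 7/3.

7/3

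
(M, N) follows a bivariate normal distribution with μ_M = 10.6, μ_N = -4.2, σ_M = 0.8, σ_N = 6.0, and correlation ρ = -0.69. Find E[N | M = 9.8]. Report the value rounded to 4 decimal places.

For a bivariate normal, E[N | M=x] = μ_N + ρ·(σ_N/σ_M)·(x − μ_M).
E[N | M=9.8] = -4.2 + (-0.69)·(6.0/0.8)·(9.8 − (10.6)) = -4.2 + (-5.175)·(-0.8) = -0.0600.

-0.0600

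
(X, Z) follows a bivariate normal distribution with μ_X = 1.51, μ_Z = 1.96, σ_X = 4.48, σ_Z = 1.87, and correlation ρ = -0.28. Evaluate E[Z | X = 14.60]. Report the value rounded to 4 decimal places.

0.4301

The regression of Z on X has slope ρ·σ_Z/σ_X and passes through (μ_X, μ_Z).
E[Z | X=14.60] = 1.96 + (-0.28)·(1.87/4.48)·(14.60 − (1.51)) = 1.96 + (-0.116875)·(13.09) = 0.4301.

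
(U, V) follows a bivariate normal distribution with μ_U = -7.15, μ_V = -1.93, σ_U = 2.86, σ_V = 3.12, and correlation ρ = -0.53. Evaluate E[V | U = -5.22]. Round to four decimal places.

For a bivariate normal, E[V | U=x] = μ_V + ρ·(σ_V/σ_U)·(x − μ_U).
E[V | U=-5.22] = -1.93 + (-0.53)·(3.12/2.86)·(-5.22 − (-7.15)) = -1.93 + (-0.57818)·(1.93) = -3.0459.

-3.0459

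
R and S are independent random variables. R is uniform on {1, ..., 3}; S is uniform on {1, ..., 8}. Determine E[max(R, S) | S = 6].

Outcomes with S = 6: (1,6), (2,6), (3,6), each with probability 1/24.
E[max(R, S) | S = 6] = (6 + 6 + 6) / 3 = 6.

6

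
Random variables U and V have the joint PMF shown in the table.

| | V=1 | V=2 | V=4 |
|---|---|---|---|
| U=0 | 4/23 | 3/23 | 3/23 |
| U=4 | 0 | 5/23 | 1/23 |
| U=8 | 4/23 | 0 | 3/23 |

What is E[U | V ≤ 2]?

13/4

P(V ≤ 2) = 16/23.
Σ U·P over the event = 0·(4/23) + 0·(3/23) + 4·(5/23) + 8·(4/23) = 52/23.
E[U | V ≤ 2] = (52/23) / (16/23) = 13/4.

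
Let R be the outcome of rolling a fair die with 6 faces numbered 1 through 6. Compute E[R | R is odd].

3

Given R is odd, R is equally likely to be any of {1, 3, 5}.
E[R | R is odd] = (1 + 3 + 5) / 3 = 3.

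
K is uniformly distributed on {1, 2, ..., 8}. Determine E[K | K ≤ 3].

2

Given K ≤ 3, K is equally likely to be any of {1, 2, 3}.
E[K | K ≤ 3] = (1 + 2 + 3) / 3 = 2.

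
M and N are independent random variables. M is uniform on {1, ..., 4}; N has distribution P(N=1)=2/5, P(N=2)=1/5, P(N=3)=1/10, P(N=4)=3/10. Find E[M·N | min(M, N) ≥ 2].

19/2

P(min(M, N) ≥ 2) = 9/20.
Summing MN·P(x,y) over outcomes with min(M, N) ≥ 2 gives 171/40.
E[M·N | min(M, N) ≥ 2] = (171/40) / (9/20) = 19/2.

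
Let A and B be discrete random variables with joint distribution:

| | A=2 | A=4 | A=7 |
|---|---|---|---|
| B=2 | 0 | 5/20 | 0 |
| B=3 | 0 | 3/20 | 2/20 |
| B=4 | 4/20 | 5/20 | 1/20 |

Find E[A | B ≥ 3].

61/15

P(B ≥ 3) = 3/4.
Σ A·P over the event = 2·(4/20) + 4·(3/20) + 4·(5/20) + 7·(2/20) + 7·(1/20) = 61/20.
E[A | B ≥ 3] = (61/20) / (3/4) = 61/15.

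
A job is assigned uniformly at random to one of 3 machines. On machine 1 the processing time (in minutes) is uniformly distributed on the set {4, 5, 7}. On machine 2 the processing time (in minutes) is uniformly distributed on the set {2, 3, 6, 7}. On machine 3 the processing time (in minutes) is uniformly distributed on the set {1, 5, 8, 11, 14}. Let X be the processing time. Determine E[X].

E[X | machine 1] = (4+5+7)/3 = 16/3.
E[X | machine 2] = (2+3+6+7)/4 = 9/2.
E[X | machine 3] = (1+5+8+11+14)/5 = 39/5.
By the law of total expectation,
E[X] = (1/3)·(16/3) + (1/3)·(9/2) + (1/3)·(39/5) = 529/90.

529/90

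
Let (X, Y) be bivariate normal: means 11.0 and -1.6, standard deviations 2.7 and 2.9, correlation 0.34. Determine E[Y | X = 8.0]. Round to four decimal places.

-2.6956

E[Y | X=x] = μ_Y + ρ(σ_Y/σ_X)(x − μ_X) for jointly normal variables.
E[Y | X=8.0] = -1.6 + (0.34)·(2.9/2.7)·(8.0 − (11.0)) = -1.6 + (0.36519)·(-3) = -2.6956.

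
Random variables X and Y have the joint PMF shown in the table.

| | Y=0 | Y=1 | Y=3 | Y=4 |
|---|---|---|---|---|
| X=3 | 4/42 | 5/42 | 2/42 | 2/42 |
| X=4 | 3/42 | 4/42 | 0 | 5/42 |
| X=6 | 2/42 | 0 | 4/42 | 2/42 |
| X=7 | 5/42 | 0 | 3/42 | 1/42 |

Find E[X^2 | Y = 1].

P(Y = 1) = 3/14.
Summing X^2·P(X=x,Y=y) over the conditioning event gives 109/42.
E[X^2 | Y = 1] = (109/42) / (3/14) = 109/9.

109/9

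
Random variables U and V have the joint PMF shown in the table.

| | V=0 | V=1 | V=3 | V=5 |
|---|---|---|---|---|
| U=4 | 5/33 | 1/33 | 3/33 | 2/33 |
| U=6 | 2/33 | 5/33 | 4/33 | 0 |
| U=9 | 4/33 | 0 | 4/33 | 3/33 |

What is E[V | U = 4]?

20/11

P(U = 4) = 1/3.
Summing V·P(U=x,V=y) over the conditioning event gives 20/33.
E[V | U = 4] = (20/33) / (1/3) = 20/11.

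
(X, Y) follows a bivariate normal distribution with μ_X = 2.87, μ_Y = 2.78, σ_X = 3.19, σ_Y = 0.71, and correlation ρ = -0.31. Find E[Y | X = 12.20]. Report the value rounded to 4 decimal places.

The regression of Y on X has slope ρ·σ_Y/σ_X and passes through (μ_X, μ_Y).
E[Y | X=12.20] = 2.78 + (-0.31)·(0.71/3.19)·(12.20 − (2.87)) = 2.78 + (-0.068997)·(9.33) = 2.1363.

2.1363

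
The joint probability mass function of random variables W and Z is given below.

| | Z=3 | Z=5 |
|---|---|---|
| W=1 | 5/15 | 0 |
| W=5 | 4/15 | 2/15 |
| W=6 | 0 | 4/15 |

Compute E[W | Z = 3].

25/9

P(Z = 3) = 3/5.
Σ W·P over the event = 1·(5/15) + 5·(4/15) = 5/3.
E[W | Z = 3] = (5/3) / (3/5) = 25/9.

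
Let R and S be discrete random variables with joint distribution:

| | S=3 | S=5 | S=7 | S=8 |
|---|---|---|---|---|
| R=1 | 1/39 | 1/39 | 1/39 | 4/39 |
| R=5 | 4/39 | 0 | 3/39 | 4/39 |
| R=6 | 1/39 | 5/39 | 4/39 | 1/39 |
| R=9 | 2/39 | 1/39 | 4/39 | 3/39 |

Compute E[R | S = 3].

45/8

P(S = 3) = 8/39.
Σ R·P over the event = 1·(1/39) + 5·(4/39) + 6·(1/39) + 9·(2/39) = 15/13.
E[R | S = 3] = (15/13) / (8/39) = 45/8.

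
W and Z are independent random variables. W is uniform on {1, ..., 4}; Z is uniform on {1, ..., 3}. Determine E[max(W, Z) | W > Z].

P(W > Z) = 1/2.
Summing max(W,Z)·P(x,y) over outcomes with W > Z gives 5/3.
E[max(W, Z) | W > Z] = (5/3) / (1/2) = 10/3.

10/3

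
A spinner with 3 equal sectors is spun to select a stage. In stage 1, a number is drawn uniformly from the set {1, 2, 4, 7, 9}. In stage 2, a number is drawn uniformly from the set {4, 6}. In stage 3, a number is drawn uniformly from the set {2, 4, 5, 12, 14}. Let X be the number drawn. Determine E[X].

E[X | stage 1] = (1+2+4+7+9)/5 = 23/5.
E[X | stage 2] = (4+6)/2 = 5.
E[X | stage 3] = (2+4+5+12+14)/5 = 37/5.
By the law of total expectation,
E[X] = (1/3)·(23/5) + (1/3)·(5) + (1/3)·(37/5) = 17/3.

17/3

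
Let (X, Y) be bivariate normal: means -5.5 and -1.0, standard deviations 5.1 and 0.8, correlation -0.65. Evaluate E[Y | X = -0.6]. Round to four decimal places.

-1.4996

The regression of Y on X has slope ρ·σ_Y/σ_X and passes through (μ_X, μ_Y).
E[Y | X=-0.6] = -1.0 + (-0.65)·(0.8/5.1)·(-0.6 − (-5.5)) = -1.0 + (-0.10196)·(4.9) = -1.4996.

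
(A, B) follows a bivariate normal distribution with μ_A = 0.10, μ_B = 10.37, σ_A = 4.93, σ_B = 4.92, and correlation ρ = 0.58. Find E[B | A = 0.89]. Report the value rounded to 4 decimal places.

The regression of B on A has slope ρ·σ_B/σ_A and passes through (μ_A, μ_B).
E[B | A=0.89] = 10.37 + (0.58)·(4.92/4.93)·(0.89 − (0.10)) = 10.37 + (0.57882)·(0.79) = 10.8273.

10.8273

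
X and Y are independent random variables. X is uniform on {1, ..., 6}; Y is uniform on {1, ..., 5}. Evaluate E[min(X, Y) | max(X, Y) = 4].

16/7

Outcomes with max(X, Y) = 4: (1,4), (2,4), (3,4), (4,1), (4,2), (4,3), (4,4), each with probability 1/30.
E[min(X, Y) | max(X, Y) = 4] = (1 + 2 + 3 + 1 + 2 + 3 + 4) / 7 = 16/7.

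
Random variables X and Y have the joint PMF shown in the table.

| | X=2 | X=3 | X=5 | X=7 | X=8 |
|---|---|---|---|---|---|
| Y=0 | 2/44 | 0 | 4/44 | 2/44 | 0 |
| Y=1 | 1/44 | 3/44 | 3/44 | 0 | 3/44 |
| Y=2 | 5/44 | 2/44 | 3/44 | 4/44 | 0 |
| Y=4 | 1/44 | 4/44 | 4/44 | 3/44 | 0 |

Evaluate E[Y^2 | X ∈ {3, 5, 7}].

109/16

P(X ∈ {3, 5, 7}) = 8/11.
Summing Y^2·P(X=x,Y=y) over the conditioning event gives 109/22.
E[Y^2 | X ∈ {3, 5, 7}] = (109/22) / (8/11) = 109/16.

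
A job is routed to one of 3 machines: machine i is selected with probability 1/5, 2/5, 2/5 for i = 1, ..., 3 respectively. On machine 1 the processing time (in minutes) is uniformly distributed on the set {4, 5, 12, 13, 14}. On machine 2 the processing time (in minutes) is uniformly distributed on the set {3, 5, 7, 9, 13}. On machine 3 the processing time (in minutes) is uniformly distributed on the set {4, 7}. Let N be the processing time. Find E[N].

177/25

E[N | machine 1] = (4+5+12+13+14)/5 = 48/5.
E[N | machine 2] = (3+5+7+9+13)/5 = 37/5.
E[N | machine 3] = (4+7)/2 = 11/2.
E[N] = (1/5)·(48/5) + (2/5)·(37/5) + (2/5)·(11/2) = 177/25.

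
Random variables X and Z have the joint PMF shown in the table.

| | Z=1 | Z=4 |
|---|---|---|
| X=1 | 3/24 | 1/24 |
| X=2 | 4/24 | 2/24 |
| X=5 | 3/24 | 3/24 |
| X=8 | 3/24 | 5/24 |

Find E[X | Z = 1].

50/13

P(Z = 1) = 13/24.
Σ X·P over the event = 1·(3/24) + 2·(4/24) + 5·(3/24) + 8·(3/24) = 25/12.
E[X | Z = 1] = (25/12) / (13/24) = 50/13.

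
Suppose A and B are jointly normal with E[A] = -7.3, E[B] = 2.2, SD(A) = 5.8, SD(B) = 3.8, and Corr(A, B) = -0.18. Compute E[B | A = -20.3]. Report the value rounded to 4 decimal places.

E[B | A=x] = μ_B + ρ(σ_B/σ_A)(x − μ_A) for jointly normal variables.
E[B | A=-20.3] = 2.2 + (-0.18)·(3.8/5.8)·(-20.3 − (-7.3)) = 2.2 + (-0.11793)·(-13) = 3.7331.

3.7331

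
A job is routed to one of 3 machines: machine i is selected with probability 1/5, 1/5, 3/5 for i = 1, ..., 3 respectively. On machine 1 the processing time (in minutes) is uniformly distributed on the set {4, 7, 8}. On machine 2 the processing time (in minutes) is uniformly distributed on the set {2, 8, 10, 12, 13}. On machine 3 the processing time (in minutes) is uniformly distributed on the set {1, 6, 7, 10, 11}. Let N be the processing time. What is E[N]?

109/15

E[N | machine 1] = (4+7+8)/3 = 19/3.
E[N | machine 2] = (2+8+10+12+13)/5 = 9.
E[N | machine 3] = (1+6+7+10+11)/5 = 7.
E[N] = (1/5)·(19/3) + (1/5)·(9) + (3/5)·(7) = 109/15.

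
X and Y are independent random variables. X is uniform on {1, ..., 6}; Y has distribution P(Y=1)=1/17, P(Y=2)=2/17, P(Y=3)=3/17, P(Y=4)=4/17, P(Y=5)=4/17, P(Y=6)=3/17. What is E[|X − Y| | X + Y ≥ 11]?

7/10

P(X + Y ≥ 11) = 5/51.
Summing |X−Y|·P(x,y) over outcomes with X + Y ≥ 11 gives 7/102.
E[|X − Y| | X + Y ≥ 11] = (7/102) / (5/51) = 7/10.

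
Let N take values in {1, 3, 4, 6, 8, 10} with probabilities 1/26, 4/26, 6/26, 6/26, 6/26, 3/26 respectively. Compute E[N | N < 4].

13/5

P(N < 4) = 5/26.
Σ over the event: 1·1/26 + 3·2/13 = 1/2.
E[N | N < 4] = (1/2) / (5/26) = 13/5.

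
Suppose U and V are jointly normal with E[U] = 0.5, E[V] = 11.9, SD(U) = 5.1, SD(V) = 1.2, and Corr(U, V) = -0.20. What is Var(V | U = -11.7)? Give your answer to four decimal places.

1.3824

The conditional variance in a bivariate normal is σ_V²(1 − ρ²), independent of x.
Var(V | U=-11.7) = (1.2)²·(1 − (-0.20)²) = 1.44·0.96 = 1.3824.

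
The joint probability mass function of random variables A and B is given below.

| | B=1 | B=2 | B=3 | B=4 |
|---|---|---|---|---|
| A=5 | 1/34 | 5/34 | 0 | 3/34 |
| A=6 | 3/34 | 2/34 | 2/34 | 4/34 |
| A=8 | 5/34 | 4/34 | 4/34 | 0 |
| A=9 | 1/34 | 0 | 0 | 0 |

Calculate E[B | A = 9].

P(A = 9) = 1/34.
Summing B·P(A=x,B=y) over the conditioning event gives 1/34.
E[B | A = 9] = (1/34) / (1/34) = 1.

1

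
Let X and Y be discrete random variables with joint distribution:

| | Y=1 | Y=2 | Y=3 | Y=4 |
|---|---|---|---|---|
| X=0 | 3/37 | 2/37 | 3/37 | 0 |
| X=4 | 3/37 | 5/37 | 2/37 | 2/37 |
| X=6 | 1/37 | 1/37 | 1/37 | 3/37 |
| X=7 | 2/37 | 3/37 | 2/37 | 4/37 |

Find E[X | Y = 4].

6

P(Y = 4) = 9/37.
Σ X·P over the event = 4·(2/37) + 6·(3/37) + 7·(4/37) = 54/37.
E[X | Y = 4] = (54/37) / (9/37) = 6.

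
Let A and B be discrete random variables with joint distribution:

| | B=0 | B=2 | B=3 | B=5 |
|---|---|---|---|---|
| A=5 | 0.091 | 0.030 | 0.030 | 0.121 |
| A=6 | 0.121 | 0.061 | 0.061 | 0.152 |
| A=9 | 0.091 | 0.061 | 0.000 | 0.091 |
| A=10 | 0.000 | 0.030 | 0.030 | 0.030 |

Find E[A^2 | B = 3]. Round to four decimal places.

P(B = 3) = 0.121.
Σ A^2·P over the event = 25·(0.030) + 36·(0.061) + 100·(0.030) = 5.946.
E[A^2 | B = 3] = (5.946) / (0.121) = 49.1405.

49.1405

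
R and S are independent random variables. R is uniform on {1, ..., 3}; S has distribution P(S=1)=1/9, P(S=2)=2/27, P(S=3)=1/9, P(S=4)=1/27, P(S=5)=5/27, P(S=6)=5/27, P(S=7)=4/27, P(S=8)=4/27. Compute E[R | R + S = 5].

P(R + S = 5) = 2/27.
Summing R·P(x,y) over outcomes with R + S = 5 gives 13/81.
E[R | R + S = 5] = (13/81) / (2/27) = 13/6.

13/6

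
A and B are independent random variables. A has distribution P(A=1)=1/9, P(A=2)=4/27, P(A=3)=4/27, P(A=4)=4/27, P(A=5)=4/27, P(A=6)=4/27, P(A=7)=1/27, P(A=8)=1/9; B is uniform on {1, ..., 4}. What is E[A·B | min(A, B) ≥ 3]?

721/40

P(min(A, B) ≥ 3) = 10/27.
Summing AB·P(x,y) over outcomes with min(A, B) ≥ 3 gives 721/108.
E[A·B | min(A, B) ≥ 3] = (721/108) / (10/27) = 721/40.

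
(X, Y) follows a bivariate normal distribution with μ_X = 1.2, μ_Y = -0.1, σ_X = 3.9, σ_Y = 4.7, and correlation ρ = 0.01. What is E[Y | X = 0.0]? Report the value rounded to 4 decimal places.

For a bivariate normal, E[Y | X=x] = μ_Y + ρ·(σ_Y/σ_X)·(x − μ_X).
E[Y | X=0.0] = -0.1 + (0.01)·(4.7/3.9)·(0.0 − (1.2)) = -0.1 + (0.012051)·(-1.2) = -0.1145.

-0.1145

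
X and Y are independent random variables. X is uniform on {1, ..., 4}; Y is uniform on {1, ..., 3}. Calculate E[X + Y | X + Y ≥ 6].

Outcomes with X + Y ≥ 6: (3,3), (4,2), (4,3), each with probability 1/12.
E[X + Y | X + Y ≥ 6] = (6 + 6 + 7) / 3 = 19/3.

19/3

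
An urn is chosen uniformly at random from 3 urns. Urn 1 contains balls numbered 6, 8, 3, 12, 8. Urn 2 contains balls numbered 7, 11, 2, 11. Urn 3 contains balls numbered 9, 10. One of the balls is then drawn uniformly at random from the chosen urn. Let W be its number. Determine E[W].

493/60

E[W | urn 1] = (6+8+3+12+8)/5 = 37/5.
E[W | urn 2] = (7+11+2+11)/4 = 31/4.
E[W | urn 3] = (9+10)/2 = 19/2.
By the law of total expectation,
E[W] = (1/3)·(37/5) + (1/3)·(31/4) + (1/3)·(19/2) = 493/60.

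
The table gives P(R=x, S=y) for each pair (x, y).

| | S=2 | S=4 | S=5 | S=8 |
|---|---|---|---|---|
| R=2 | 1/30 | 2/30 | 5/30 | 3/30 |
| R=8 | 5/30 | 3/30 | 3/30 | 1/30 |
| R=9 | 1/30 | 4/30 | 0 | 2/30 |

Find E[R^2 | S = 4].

524/9

P(S = 4) = 3/10.
Σ R^2·P over the event = 4·(2/30) + 64·(3/30) + 81·(4/30) = 262/15.
E[R^2 | S = 4] = (262/15) / (3/10) = 524/9.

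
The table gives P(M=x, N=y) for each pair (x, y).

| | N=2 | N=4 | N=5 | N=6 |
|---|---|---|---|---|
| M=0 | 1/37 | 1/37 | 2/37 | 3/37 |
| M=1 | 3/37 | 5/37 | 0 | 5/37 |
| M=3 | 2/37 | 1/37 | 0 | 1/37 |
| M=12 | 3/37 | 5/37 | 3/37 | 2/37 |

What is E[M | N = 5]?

P(N = 5) = 5/37.
Σ M·P over the event = 0·(2/37) + 12·(3/37) = 36/37.
E[M | N = 5] = (36/37) / (5/37) = 36/5.

36/5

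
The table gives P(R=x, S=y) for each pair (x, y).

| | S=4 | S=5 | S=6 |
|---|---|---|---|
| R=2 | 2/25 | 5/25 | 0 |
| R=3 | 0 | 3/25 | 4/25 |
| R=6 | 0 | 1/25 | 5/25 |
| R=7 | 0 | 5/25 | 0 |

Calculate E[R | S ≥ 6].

14/3

P(S ≥ 6) = 9/25.
Σ R·P over the event = 3·(4/25) + 6·(5/25) = 42/25.
E[R | S ≥ 6] = (42/25) / (9/25) = 14/3.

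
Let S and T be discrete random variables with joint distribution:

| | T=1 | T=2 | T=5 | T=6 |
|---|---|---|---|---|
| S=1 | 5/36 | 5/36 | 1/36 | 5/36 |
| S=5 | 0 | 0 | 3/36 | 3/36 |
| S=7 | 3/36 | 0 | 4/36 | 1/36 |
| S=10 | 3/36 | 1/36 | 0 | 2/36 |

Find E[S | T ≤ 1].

P(T ≤ 1) = 11/36.
Σ S·P over the event = 1·(5/36) + 7·(3/36) + 10·(3/36) = 14/9.
E[S | T ≤ 1] = (14/9) / (11/36) = 56/11.

56/11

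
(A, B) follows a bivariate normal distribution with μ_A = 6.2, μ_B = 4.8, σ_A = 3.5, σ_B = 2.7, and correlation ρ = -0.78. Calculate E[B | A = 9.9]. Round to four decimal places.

For a bivariate normal, E[B | A=x] = μ_B + ρ·(σ_B/σ_A)·(x − μ_A).
E[B | A=9.9] = 4.8 + (-0.78)·(2.7/3.5)·(9.9 − (6.2)) = 4.8 + (-0.60171)·(3.7) = 2.5737.

2.5737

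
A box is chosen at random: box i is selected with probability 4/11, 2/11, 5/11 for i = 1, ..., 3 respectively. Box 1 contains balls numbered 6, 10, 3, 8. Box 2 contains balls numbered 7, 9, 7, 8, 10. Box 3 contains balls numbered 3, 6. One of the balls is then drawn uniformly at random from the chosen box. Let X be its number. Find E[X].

E[X | box 1] = (6+10+3+8)/4 = 27/4.
E[X | box 2] = (7+9+7+8+10)/5 = 41/5.
E[X | box 3] = (3+6)/2 = 9/2.
E[X] = (4/11)·(27/4) + (2/11)·(41/5) + (5/11)·(9/2) = 659/110.

659/110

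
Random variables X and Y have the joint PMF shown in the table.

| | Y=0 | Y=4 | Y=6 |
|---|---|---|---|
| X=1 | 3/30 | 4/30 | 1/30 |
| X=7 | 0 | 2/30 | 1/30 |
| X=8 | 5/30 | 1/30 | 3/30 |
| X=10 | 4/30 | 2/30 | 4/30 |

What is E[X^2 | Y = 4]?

P(Y = 4) = 3/10.
Σ X^2·P over the event = 1·(4/30) + 49·(2/30) + 64·(1/30) + 100·(2/30) = 61/5.
E[X^2 | Y = 4] = (61/5) / (3/10) = 122/3.

122/3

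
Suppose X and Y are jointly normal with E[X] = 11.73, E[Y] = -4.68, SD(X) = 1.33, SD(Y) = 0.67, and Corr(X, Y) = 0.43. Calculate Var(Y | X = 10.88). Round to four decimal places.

The conditional variance in a bivariate normal is σ_Y²(1 − ρ²), independent of x.
Var(Y | X=10.88) = (0.67)²·(1 − (0.43)²) = 0.4489·0.8151 = 0.3659.

0.3659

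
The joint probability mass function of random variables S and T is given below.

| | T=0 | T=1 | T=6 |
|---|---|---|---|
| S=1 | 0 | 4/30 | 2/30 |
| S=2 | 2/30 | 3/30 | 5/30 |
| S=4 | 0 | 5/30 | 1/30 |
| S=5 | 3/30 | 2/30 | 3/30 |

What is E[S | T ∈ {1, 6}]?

P(T ∈ {1, 6}) = 5/6.
Σ S·P over the event = 1·(4/30) + 1·(2/30) + 2·(3/30) + 2·(5/30) + 4·(5/30) + 4·(1/30) + 5·(2/30) + 5·(3/30) = 71/30.
E[S | T ∈ {1, 6}] = (71/30) / (5/6) = 71/25.

71/25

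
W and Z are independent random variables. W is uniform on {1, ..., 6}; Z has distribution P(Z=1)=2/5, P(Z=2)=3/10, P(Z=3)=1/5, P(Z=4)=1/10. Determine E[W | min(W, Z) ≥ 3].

9/2

P(min(W, Z) ≥ 3) = 1/5.
Summing W·P(x,y) over outcomes with min(W, Z) ≥ 3 gives 9/10.
E[W | min(W, Z) ≥ 3] = (9/10) / (1/5) = 9/2.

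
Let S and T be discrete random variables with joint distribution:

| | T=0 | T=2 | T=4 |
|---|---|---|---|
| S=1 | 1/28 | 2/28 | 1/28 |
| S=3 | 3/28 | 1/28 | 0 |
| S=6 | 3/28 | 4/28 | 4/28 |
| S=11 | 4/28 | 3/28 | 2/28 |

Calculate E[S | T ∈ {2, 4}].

P(T ∈ {2, 4}) = 17/28.
Σ S·P over the event = 1·(2/28) + 1·(1/28) + 3·(1/28) + 6·(4/28) + 6·(4/28) + 11·(3/28) + 11·(2/28) = 109/28.
E[S | T ∈ {2, 4}] = (109/28) / (17/28) = 109/17.

109/17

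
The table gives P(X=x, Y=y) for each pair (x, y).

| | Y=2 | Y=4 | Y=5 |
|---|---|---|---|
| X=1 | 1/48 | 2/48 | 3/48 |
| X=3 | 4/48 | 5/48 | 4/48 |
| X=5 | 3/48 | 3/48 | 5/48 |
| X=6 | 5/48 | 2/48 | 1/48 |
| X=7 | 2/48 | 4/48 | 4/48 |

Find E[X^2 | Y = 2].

P(Y = 2) = 5/16.
Σ X^2·P over the event = 1·(1/48) + 9·(4/48) + 25·(3/48) + 36·(5/48) + 49·(2/48) = 65/8.
E[X^2 | Y = 2] = (65/8) / (5/16) = 26.

26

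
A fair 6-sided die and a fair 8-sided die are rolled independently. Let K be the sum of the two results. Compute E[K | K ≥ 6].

P(K ≥ 6) = 19/24.
E[K | K ≥ 6] = (43/6) / (19/24) = 172/19.

172/19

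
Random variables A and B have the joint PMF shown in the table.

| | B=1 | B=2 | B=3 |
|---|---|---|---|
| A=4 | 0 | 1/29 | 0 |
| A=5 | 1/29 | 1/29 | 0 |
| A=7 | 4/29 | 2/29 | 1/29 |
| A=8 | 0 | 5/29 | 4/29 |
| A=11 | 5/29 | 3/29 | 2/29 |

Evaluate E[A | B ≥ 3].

P(B ≥ 3) = 7/29.
Σ A·P over the event = 7·(1/29) + 8·(4/29) + 11·(2/29) = 61/29.
E[A | B ≥ 3] = (61/29) / (7/29) = 61/7.

61/7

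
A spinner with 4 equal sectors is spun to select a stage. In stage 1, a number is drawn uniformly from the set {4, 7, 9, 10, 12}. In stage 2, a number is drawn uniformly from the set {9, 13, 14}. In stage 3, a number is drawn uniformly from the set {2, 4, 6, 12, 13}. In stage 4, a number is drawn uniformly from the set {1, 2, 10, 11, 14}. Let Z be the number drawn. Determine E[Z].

E[Z | stage 1] = (4+7+9+10+12)/5 = 42/5.
E[Z | stage 2] = (9+13+14)/3 = 12.
E[Z | stage 3] = (2+4+6+12+13)/5 = 37/5.
E[Z | stage 4] = (1+2+10+11+14)/5 = 38/5.
By the law of total expectation,
E[Z] = (1/4)·(42/5) + (1/4)·(12) + (1/4)·(37/5) + (1/4)·(38/5) = 177/20.

177/20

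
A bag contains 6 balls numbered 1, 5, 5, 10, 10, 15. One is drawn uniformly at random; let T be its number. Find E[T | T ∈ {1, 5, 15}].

13/2

P(T ∈ {1, 5, 15}) = 2/3.
Σ over the event: 1·1/6 + 5·1/3 + 15·1/6 = 13/3.
E[T | T ∈ {1, 5, 15}] = (13/3) / (2/3) = 13/2.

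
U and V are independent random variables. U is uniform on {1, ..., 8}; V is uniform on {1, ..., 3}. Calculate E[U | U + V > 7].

Outcomes with U + V > 7: (5,3), (6,2), (6,3), (7,1), (7,2), (7,3), (8,1), (8,2), (8,3), each with probability 1/24.
E[U | U + V > 7] = (5 + 6 + 6 + 7 + 7 + 7 + 8 + 8 + 8) / 9 = 62/9.

62/9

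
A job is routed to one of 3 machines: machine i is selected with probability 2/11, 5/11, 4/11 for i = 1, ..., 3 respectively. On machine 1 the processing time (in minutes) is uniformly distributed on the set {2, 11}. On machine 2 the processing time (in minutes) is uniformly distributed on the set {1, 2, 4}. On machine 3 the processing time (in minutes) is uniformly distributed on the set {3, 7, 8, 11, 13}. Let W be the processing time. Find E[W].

874/165

E[W | machine 1] = (2+11)/2 = 13/2.
E[W | machine 2] = (1+2+4)/3 = 7/3.
E[W | machine 3] = (3+7+8+11+13)/5 = 42/5.
E[W] = (2/11)·(13/2) + (5/11)·(7/3) + (4/11)·(42/5) = 874/165.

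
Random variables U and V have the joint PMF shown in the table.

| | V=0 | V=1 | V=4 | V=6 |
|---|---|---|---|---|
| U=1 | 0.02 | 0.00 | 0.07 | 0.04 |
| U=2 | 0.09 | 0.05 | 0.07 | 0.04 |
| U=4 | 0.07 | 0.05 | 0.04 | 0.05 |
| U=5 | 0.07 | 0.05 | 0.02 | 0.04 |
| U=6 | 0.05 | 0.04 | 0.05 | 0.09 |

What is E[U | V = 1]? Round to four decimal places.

4.1579

P(V = 1) = 0.19.
Σ U·P over the event = 2·(0.05) + 4·(0.05) + 5·(0.05) + 6·(0.04) = 0.79.
E[U | V = 1] = (0.79) / (0.19) = 4.1579.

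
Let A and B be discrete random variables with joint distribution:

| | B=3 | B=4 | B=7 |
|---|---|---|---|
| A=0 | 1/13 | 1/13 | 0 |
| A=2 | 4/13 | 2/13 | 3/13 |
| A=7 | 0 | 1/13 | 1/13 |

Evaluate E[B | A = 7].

11/2

P(A = 7) = 2/13.
Σ B·P over the event = 4·(1/13) + 7·(1/13) = 11/13.
E[B | A = 7] = (11/13) / (2/13) = 11/2.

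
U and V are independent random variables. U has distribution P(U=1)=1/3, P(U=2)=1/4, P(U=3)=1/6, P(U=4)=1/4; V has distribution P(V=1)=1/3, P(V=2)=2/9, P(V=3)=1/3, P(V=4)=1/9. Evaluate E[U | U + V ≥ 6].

P(U + V ≥ 6) = 29/108.
Summing U·P(x,y) over outcomes with U + V ≥ 6 gives 17/18.
E[U | U + V ≥ 6] = (17/18) / (29/108) = 102/29.

102/29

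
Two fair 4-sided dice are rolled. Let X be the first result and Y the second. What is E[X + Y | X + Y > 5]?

Outcomes with X + Y > 5: (2,4), (3,3), (3,4), (4,2), (4,3), (4,4), each with probability 1/16.
E[X + Y | X + Y > 5] = (6 + 6 + 7 + 6 + 7 + 8) / 6 = 20/3.

20/3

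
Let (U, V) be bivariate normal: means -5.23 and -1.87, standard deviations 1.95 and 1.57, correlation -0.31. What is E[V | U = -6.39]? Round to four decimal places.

-1.5805

E[V | U=x] = μ_V + ρ(σ_V/σ_U)(x − μ_U) for jointly normal variables.
E[V | U=-6.39] = -1.87 + (-0.31)·(1.57/1.95)·(-6.39 − (-5.23)) = -1.87 + (-0.24959)·(-1.16) = -1.5805.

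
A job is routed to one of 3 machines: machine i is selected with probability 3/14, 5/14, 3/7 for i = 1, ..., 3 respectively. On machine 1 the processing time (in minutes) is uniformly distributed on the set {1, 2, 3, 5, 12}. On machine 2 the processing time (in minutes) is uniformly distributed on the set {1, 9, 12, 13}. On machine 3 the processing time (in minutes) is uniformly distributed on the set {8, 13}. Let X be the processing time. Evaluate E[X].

2411/280

E[X | machine 1] = (1+2+3+5+12)/5 = 23/5.
E[X | machine 2] = (1+9+12+13)/4 = 35/4.
E[X | machine 3] = (8+13)/2 = 21/2.
E[X] = (3/14)·(23/5) + (5/14)·(35/4) + (3/7)·(21/2) = 2411/280.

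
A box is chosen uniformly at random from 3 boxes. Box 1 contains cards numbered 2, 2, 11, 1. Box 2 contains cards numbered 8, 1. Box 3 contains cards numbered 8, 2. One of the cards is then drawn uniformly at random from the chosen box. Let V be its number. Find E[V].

9/2

E[V | box 1] = (2+2+11+1)/4 = 4.
E[V | box 2] = (8+1)/2 = 9/2.
E[V | box 3] = (8+2)/2 = 5.
By the law of total expectation,
E[V] = (1/3)·(4) + (1/3)·(9/2) + (1/3)·(5) = 9/2.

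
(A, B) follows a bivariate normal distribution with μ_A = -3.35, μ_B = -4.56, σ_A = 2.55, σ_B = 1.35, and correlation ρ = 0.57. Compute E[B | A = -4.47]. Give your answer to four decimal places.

-4.8980

The regression of B on A has slope ρ·σ_B/σ_A and passes through (μ_A, μ_B).
E[B | A=-4.47] = -4.56 + (0.57)·(1.35/2.55)·(-4.47 − (-3.35)) = -4.56 + (0.30176)·(-1.12) = -4.8980.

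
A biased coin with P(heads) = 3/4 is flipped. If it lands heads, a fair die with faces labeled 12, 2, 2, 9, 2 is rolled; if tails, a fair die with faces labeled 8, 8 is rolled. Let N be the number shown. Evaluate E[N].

E[N | heads] = (12+2+2+9+2)/5 = 27/5.
E[N | tails] = (8+8)/2 = 8.
By the law of total expectation,
E[N] = (3/4)·(27/5) + (1/4)·(8) = 121/20.

121/20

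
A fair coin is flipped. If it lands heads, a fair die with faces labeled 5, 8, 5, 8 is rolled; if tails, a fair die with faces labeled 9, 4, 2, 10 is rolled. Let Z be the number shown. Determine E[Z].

51/8

E[Z | heads] = (5+8+5+8)/4 = 13/2.
E[Z | tails] = (9+4+2+10)/4 = 25/4.
By the law of total expectation,
E[Z] = (1/2)·(13/2) + (1/2)·(25/4) = 51/8.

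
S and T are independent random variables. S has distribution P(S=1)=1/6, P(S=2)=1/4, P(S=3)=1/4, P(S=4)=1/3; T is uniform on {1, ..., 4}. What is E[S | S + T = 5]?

11/4

P(S + T = 5) = 1/4.
Summing S·P(x,y) over outcomes with S + T = 5 gives 11/16.
E[S | S + T = 5] = (11/16) / (1/4) = 11/4.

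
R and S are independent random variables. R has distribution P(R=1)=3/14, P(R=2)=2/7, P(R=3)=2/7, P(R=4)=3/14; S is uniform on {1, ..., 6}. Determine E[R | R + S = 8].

32/11

P(R + S = 8) = 11/84.
Summing R·P(x,y) over outcomes with R + S = 8 gives 8/21.
E[R | R + S = 8] = (8/21) / (11/84) = 32/11.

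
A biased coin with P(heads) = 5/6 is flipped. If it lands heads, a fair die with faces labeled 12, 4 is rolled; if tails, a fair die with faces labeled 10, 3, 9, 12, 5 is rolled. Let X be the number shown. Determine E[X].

239/30

E[X | heads] = (12+4)/2 = 8.
E[X | tails] = (10+3+9+12+5)/5 = 39/5.
By the law of total expectation,
E[X] = (5/6)·(8) + (1/6)·(39/5) = 239/30.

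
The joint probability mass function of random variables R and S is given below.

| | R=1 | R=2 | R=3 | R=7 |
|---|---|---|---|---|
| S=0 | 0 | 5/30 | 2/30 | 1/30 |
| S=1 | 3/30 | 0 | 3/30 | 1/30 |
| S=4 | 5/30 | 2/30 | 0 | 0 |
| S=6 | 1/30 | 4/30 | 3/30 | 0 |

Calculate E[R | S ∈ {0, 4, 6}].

50/23

P(S ∈ {0, 4, 6}) = 23/30.
Summing R·P(R=x,S=y) over the conditioning event gives 5/3.
E[R | S ∈ {0, 4, 6}] = (5/3) / (23/30) = 50/23.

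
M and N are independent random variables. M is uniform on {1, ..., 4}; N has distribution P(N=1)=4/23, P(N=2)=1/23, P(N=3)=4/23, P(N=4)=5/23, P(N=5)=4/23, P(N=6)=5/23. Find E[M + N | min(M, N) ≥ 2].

141/19

P(min(M, N) ≥ 2) = 57/92.
Summing (M+N)·P(x,y) over outcomes with min(M, N) ≥ 2 gives 423/92.
E[M + N | min(M, N) ≥ 2] = (423/92) / (57/92) = 141/19.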